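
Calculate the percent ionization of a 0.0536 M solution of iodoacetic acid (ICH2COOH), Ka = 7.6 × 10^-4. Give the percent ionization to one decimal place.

11.2%

ICH2COOH ⇌ ICH2COO- + H+; let x = [H+] at equilibrium.
Ka = x²/(C₀ − x); solving the quadratic gives x = 6.01 × 10^-3 M.
% ionization = x/C₀ × 100% = 6.01 × 10^-3/0.0536 × 100% = 11.2%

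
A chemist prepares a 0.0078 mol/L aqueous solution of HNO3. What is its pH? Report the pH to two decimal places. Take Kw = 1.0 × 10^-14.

pH = 2.11

HNO3 is a strong acid and dissociates completely, so [H+] = 0.0078 M.
pH = -log(0.0078) = 2.11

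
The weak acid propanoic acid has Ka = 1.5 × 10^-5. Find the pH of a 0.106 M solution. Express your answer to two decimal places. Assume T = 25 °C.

CH3CH2COOH ⇌ CH3CH2COO- + H+
From the ICE table, Ka = [H+]²/(0.106 − [H+]) = 1.5 × 10^-5.
Neglecting [H+] in the denominator: [H+] = √(1.5 × 10^-5 × 0.106) = 1.26 × 10^-3 M
Check: 1.2% ionized — well under 5%, approximation valid.
pH = −log[H+] = −log(1.26 × 10^-3) = 2.90

pH = 2.90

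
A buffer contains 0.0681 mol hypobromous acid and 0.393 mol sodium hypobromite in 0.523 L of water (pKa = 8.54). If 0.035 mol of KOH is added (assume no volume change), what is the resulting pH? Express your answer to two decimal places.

After neutralization: n(HOBr) = 0.0331 mol, n(OBr-) = 0.428 mol.
pH = pKa + log(n_OBr-/n_HOBr) = 8.54 + log(0.428/0.0331) = 8.54 + (+1.112)

pH = 9.65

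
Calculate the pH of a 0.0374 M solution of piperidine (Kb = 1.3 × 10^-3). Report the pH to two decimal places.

pH = 11.80

C5H10NH + H2O ⇌ C5H10NH2+ + OH-
From the ICE table, Kb = [OH-]²/(0.0374 − [OH-]) = 1.3 × 10^-3.
[OH-] is not negligible relative to C₀; solve [OH-]² + 0.0013·[OH-] − 4.86e-05 = 0.
[OH-] = (−Kb + √(Kb² + 4·Kb·C₀))/2 = 6.35 × 10^-3 M
pOH = 2.20, so pH = 14.00 − pOH = 11.80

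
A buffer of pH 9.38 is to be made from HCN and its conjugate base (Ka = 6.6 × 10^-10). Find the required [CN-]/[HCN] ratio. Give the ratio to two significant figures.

pKa = -log(6.6 × 10^-10) = 9.180
pH = pKa + log(r) ⇒ log(r) = 9.38 − 9.180 = +0.200
r = [CN-]/[HCN] = 10^(+0.200) = 1.58

ratio = 1.6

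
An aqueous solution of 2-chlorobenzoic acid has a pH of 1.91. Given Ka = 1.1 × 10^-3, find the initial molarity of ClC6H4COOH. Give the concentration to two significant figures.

C₀ = 1.5 × 10^-1 M

[H+] = 10^(-1.91) = 1.23 × 10^-2 M = x
Ka = x²/(C₀ − x) ⇒ C₀ = x + x²/Ka
C₀ = 1.23 × 10^-2 + (1.23 × 10^-2)²/(1.1 × 10^-3) = 1.50 × 10^-1 M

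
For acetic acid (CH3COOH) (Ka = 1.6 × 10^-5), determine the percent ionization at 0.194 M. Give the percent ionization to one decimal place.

CH3COOH ⇌ CH3COO- + H+; let x = [H+] at equilibrium.
x ≈ √(Ka·C₀) = √(1.6 × 10^-5 × 0.194) = 1.76 × 10^-3 M
Fraction ionized = 1.76 × 10^-3 / 0.194 = 0.0091 → 0.9%

0.9%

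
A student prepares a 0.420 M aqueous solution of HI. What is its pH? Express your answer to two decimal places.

pH = 0.38

HI is a strong acid and dissociates completely, so [H+] = 0.420 M.
pH = -log(0.42) = 0.38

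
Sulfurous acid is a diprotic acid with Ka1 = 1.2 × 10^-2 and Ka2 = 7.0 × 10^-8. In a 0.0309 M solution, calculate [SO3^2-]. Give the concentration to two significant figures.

First ionization gives [H+] ≈ [HSO3-] = 1.42 × 10^-2 M.
Second step: Ka2 = [H+][SO3^2-]/[HSO3-] ≈ [SO3^2-] (since [H+] ≈ [HSO3-]).
So [SO3^2-] ≈ Ka2.

7.0 × 10^-8 M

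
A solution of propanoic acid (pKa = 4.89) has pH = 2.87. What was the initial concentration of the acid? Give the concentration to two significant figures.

[H+] = 10^(-2.87) = 1.35 × 10^-3 M = x
Ka = 10^(−4.89) = 1.29 × 10^-5
Ka = x²/(C₀ − x) ⇒ C₀ = x + x²/Ka
C₀ = 1.35 × 10^-3 + (1.35 × 10^-3)²/(1.29 × 10^-5) = 1.43 × 10^-1 M

C₀ = 1.4 × 10^-1 M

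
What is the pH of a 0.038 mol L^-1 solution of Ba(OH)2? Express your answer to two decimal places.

pH = 12.88

Ba(OH)2 is a strong base (each formula unit releases 2 OH-); [OH-] = 0.076 M.
pOH = -log(0.076) = 1.12
pH = 14.00 - 1.12 = 12.88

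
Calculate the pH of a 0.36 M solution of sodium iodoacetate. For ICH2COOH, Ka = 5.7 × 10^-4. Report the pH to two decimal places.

ICH2COO- is the conjugate base of the weak acid ICH2COOH.
Kb = Kw/Ka = 1.0×10^-14 / 5.7 × 10^-4 = 1.75 × 10^-11
Kb = [OH-]²/(0.36 − [OH-]) = 1.75 × 10^-11
Neglecting [OH-] in the denominator: [OH-] = √(1.75 × 10^-11 × 0.36) = 2.51 × 10^-6 M
([OH-]/C₀ = 0.0007% < 5%, so the approximation holds.)
pOH = 5.60, so pH = 14.00 − pOH = 8.40

pH = 8.40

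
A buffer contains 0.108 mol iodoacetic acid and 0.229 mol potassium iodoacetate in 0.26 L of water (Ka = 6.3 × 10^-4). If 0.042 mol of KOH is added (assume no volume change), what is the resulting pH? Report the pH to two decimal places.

After neutralization: n(ICH2COOH) = 0.066 mol, n(ICH2COO-) = 0.271 mol.
pKa = −log(6.3 × 10^-4) = 3.201
pH = pKa + log(n_ICH2COO-/n_ICH2COOH) = 3.201 + log(0.271/0.066) = 3.201 + (+0.613)

pH = 3.81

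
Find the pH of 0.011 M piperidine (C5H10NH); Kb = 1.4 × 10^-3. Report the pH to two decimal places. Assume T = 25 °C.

C5H10NH + H2O ⇌ C5H10NH2+ + OH-
Kb = [OH-]²/(0.011 − [OH-]) = 1.4 × 10^-3
The 5% rule fails; solving [OH-]² + Kb·[OH-] − Kb·C₀ = 0 exactly:
[OH-] = [−0.0014 + √(0.0014² + 6.16e-05)]/2 = 3.29 × 10^-3 M
pOH = 2.48, so pH = 14.00 − pOH = 11.52

pH = 11.52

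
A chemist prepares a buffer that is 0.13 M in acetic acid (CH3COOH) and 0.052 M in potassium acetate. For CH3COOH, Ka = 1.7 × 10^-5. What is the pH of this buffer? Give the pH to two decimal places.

pKa = −log(1.7 × 10^-5) = 4.770
Using pH = pKa + log([base]/[acid]) with [base]/[acid] = 0.052/0.13:
pH = 4.770 + (-0.398) = 4.37

pH = 4.37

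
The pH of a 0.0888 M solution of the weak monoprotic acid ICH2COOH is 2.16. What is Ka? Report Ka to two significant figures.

Ka = 5.8 × 10^-4

[H+] = 10^(-2.16) = 6.92 × 10^-3 M
At equilibrium [HA] = 0.0888 − 6.92 × 10^-3 = 8.19 × 10^-2 M
Ka = [H+][A-]/[HA] = (6.92 × 10^-3)² / 8.19 × 10^-2 = 5.8 × 10^-4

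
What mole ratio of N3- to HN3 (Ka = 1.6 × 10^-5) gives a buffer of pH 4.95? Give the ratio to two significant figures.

pKa = -log(1.6 × 10^-5) = 4.796
pH = pKa + log(r) ⇒ log(r) = 4.95 − 4.796 = +0.154
r = [N3-]/[HN3] = 10^(+0.154) = 1.43

ratio = 1.4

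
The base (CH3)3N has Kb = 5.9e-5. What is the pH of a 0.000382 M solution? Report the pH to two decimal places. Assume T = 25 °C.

(CH3)3N + H2O ⇌ (CH3)3NH+ + OH-
Kb = [OH-]²/(0.000382 − [OH-]) = 5.9 × 10^-5
[OH-] is not negligible relative to C₀; solve [OH-]² + 5.9e-05·[OH-] − 2.25e-08 = 0.
[OH-] = (−Kb + √(Kb² + 4·Kb·C₀))/2 = 1.23 × 10^-4 M
pOH = −log(1.23 × 10^-4) = 3.91; pH = 14.00 − 3.91 = 10.09

pH = 10.09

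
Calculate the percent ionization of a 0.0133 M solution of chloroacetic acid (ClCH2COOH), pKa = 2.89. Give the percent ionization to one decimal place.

ClCH2COOH ⇌ ClCH2COO- + H+; let x = [H+] at equilibrium.
Ka = 10^(−2.89) = 1.29 × 10^-3
Solve x² + 0.00129x − 1.72e-05 = 0 → x = 3.55 × 10^-3 M
% ionization = x/C₀ × 100% = 3.55 × 10^-3/0.0133 × 100% = 26.7%

26.7%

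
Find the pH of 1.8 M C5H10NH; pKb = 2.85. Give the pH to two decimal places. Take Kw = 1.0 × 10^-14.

C5H10NH + H2O ⇌ C5H10NH2+ + OH-
Kb = 10^(−2.85) = 1.41 × 10^-3
Kb = [OH-]²/(1.8 − [OH-]) = 1.41 × 10^-3
Neglecting [OH-] in the denominator: [OH-] = √(1.41 × 10^-3 × 1.8) = 5.04 × 10^-2 M
([OH-]/C₀ = 2.8% < 5%, so the approximation holds.)
pOH = 1.30, so pH = 14.00 − pOH = 12.70

pH = 12.70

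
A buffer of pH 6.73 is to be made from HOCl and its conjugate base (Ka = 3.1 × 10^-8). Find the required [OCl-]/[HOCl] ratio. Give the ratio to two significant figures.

pKa = -log(3.1 × 10^-8) = 7.509
pH = pKa + log(r) ⇒ log(r) = 6.73 − 7.509 = -0.779
r = [OCl-]/[HOCl] = 10^(-0.779) = 0.166

ratio = 0.17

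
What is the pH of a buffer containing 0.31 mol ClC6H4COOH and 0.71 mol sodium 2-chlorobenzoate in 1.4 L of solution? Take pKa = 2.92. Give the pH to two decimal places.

Henderson–Hasselbalch: pH = pKa + log([ClC6H4COO-]/[ClC6H4COOH]) = 2.92 + log(0.71/0.31)
pH = 2.92 + (+0.360) = 3.28

pH = 3.28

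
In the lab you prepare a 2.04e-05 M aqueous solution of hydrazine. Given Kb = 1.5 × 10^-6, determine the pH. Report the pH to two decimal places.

N2H4 + H2O ⇌ N2H5+ + OH-
Kb = [OH-]²/(2.04e-05 − [OH-]) = 1.5 × 10^-6
[OH-] is not negligible relative to C₀; solve [OH-]² + 1.5e-06·[OH-] − 3.06e-11 = 0.
[OH-] = (−Kb + √(Kb² + 4·Kb·C₀))/2 = 4.83 × 10^-6 M
pOH = 5.32, so pH = 14.00 − pOH = 8.68

pH = 8.68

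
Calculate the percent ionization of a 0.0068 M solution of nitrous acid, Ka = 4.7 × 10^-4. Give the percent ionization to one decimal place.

23.1%

HNO2 ⇌ NO2- + H+; let x = [H+] at equilibrium.
Solve x² + 0.00047x − 3.2e-06 = 0 → x = 1.57 × 10^-3 M
Fraction ionized = 1.57 × 10^-3 / 0.0068 = 0.2309 → 23.1%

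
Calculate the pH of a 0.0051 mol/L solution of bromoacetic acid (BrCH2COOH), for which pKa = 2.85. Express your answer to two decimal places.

BrCH2COOH ⇌ BrCH2COO- + H+
Ka = 10^(−2.85) = 1.41 × 10^-3
From the ICE table, Ka = x²/(0.0051 − x) = 1.41 × 10^-3.
The 5% rule fails; solving x² + Ka·x − Ka·C₀ = 0 exactly:
x = [−0.00141 + √(0.00141² + 2.88e-05)]/2 = 2.07 × 10^-3 M
pH = −log[H+] = −log(2.07 × 10^-3) = 2.68

pH = 2.68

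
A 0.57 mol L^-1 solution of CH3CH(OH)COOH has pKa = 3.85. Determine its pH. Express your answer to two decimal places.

CH3CH(OH)COOH ⇌ CH3CH(OH)COO- + H+
Ka = 10^(−3.85) = 1.41 × 10^-4
Ka = [H+]²/(0.57 − [H+]) = 1.41 × 10^-4
Since Ka ≪ C₀, [H+] ≈ √(Ka·C₀) = 8.96 × 10^-3 M.
([H+]/C₀ = 1.6% < 5%, so the approximation holds.)
pH = −log[H+] = −log(8.96 × 10^-3) = 2.05

pH = 2.05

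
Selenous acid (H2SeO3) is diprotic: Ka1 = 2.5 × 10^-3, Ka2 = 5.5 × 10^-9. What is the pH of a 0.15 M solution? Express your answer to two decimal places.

Ka1 ≫ Ka2, so treat the first dissociation as the only significant source of H+.
Ka1 = x²/(0.15 − x) = 2.5 × 10^-3
Solving the quadratic: x = (−Ka1 + √(Ka1² + 4·Ka1·C₀))/2 = 1.82 × 10^-2 M
pH = −log(1.82 × 10^-2) = 1.74

pH = 1.74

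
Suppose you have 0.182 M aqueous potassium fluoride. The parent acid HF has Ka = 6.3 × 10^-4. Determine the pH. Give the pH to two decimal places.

pH = 8.23

F- is the conjugate base of the weak acid HF.
Kb = Kw/Ka = 1.0×10^-14 / 6.3 × 10^-4 = 1.59 × 10^-11
Let x = [OH-] at equilibrium. Kb = x²/(0.182 − x).
Since Kb ≪ C₀, x ≈ √(Kb·C₀) = 1.70 × 10^-6 M.
(x/C₀ = 0.00093% < 5%, so the approximation holds.)
pOH = −log(1.70 × 10^-6) = 5.77; pH = 14.00 − 5.77 = 8.23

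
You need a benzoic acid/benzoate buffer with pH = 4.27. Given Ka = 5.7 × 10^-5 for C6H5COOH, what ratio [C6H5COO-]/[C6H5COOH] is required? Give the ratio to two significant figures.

pKa = -log(5.7 × 10^-5) = 4.244
pH = pKa + log(r) ⇒ log(r) = 4.27 − 4.244 = +0.026
r = [C6H5COO-]/[C6H5COOH] = 10^(+0.026) = 1.06

ratio = 1.1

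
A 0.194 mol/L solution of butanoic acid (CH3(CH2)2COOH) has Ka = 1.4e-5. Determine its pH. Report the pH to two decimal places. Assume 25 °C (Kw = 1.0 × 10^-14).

CH3(CH2)2COOH ⇌ CH3(CH2)2COO- + H+
From the ICE table, Ka = [H+]²/(0.194 − [H+]) = 1.4 × 10^-5.
Since Ka ≪ C₀, [H+] ≈ √(Ka·C₀) = 1.65 × 10^-3 M.
pH = −log[H+] = −log(1.65 × 10^-3) = 2.78

pH = 2.78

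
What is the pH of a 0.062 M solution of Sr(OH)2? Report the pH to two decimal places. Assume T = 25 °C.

pH = 13.09

Sr(OH)2 is a strong base (each formula unit releases 2 OH-); [OH-] = 0.124 M.
pOH = -log(0.124) = 0.91
pH = 14.00 - 0.91 = 13.09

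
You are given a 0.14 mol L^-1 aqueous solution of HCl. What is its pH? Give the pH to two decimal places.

pH = 0.85

HCl is a strong acid and dissociates completely, so [H+] = 0.14 M.
pH = -log(0.14) = 0.85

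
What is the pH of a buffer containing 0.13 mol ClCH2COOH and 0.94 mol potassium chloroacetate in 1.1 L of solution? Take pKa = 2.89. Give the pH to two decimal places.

pH = 3.75

Using pH = pKa + log([base]/[acid]) with [base]/[acid] = 0.94/0.13:
pH = 2.89 + (+0.859) = 3.75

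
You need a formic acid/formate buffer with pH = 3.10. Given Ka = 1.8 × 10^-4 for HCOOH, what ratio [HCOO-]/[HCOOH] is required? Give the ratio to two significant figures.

ratio = 0.23

pKa = -log(1.8 × 10^-4) = 3.745
pH = pKa + log(r) ⇒ log(r) = 3.10 − 3.745 = -0.645
r = [HCOO-]/[HCOOH] = 10^(-0.645) = 0.226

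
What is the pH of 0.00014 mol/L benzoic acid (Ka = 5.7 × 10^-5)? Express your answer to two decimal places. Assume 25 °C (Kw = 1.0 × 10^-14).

pH = 4.19

C6H5COOH ⇌ C6H5COO- + H+
Ka = x²/(0.00014 − x) = 5.7 × 10^-5
x is not negligible relative to C₀; solve x² + 5.7e-05·x − 7.98e-09 = 0.
x = [−5.7e-05 + √(5.7e-05² + 3.19e-08)]/2 = 6.53 × 10^-5 M
pH = −log(6.53 × 10^-5) = 4.19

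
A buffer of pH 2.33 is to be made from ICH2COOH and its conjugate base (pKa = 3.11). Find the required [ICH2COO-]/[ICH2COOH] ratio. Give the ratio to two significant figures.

pH = pKa + log(r) ⇒ log(r) = 2.33 − 3.11 = -0.78
r = [ICH2COO-]/[ICH2COOH] = 10^(-0.78) = 0.166

ratio = 0.17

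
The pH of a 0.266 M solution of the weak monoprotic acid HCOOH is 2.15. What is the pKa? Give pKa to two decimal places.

pKa = 3.71

[H+] = 10^(-2.15) = 7.08 × 10^-3 M
At equilibrium [HA] = 0.266 − 7.08 × 10^-3 = 2.59 × 10^-1 M
Ka = [H+][A-]/[HA] = (7.08 × 10^-3)² / 2.59 × 10^-1 = 1.94 × 10^-4
pKa = -log(1.94 × 10^-4) = 3.71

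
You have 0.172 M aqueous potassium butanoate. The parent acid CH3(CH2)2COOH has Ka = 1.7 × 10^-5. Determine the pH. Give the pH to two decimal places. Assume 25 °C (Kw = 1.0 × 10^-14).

CH3(CH2)2COO- is the conjugate base of the weak acid CH3(CH2)2COOH.
Kb = Kw/Ka = 1.0×10^-14 / 1.7 × 10^-5 = 5.88 × 10^-10
From the ICE table, Kb = x²/(0.172 − x) = 5.88 × 10^-10.
Since Kb ≪ C₀, x ≈ √(Kb·C₀) = 1.01 × 10^-5 M.
(x/C₀ = 0.0058% < 5%, so the approximation holds.)
pOH = 5.00, so pH = 14.00 − pOH = 9.00

pH = 9.00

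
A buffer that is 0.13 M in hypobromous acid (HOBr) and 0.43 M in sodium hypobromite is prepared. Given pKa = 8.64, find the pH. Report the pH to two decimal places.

Using pH = pKa + log([base]/[acid]) with [base]/[acid] = 0.43/0.13:
pH = 8.64 + (+0.520) = 9.16

pH = 9.16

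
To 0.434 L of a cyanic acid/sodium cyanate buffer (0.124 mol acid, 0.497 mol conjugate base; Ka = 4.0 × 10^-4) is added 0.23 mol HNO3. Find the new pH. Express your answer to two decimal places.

pH = 3.28

Added H+ converts OCN- to HOCN: HOCN → 0.354 mol, OCN- → 0.267 mol.
pKa = −log(4.0 × 10^-4) = 3.398
Henderson–Hasselbalch with mole ratio 0.267/0.354: pH = 3.398 + (-0.122)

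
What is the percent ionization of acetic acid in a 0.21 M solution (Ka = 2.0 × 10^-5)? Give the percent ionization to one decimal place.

CH3COOH ⇌ CH3COO- + H+; let x = [H+] at equilibrium.
x ≈ √(Ka·C₀) = √(2.0 × 10^-5 × 0.21) = 2.05 × 10^-3 M
% ionization = x/C₀ × 100% = 2.05 × 10^-3/0.21 × 100% = 1.0%

1.0%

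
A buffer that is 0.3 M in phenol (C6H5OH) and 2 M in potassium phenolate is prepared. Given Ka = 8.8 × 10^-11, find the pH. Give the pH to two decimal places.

pH = 10.88

pKa = −log(8.8 × 10^-11) = 10.056
Henderson–Hasselbalch: pH = pKa + log([C6H5O-]/[C6H5OH]) = 10.056 + log(2/0.3)
pH = 10.056 + (+0.824) = 10.88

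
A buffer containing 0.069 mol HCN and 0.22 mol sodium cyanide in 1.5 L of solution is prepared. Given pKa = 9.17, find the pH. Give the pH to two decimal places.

pH = 9.67

Using pH = pKa + log([base]/[acid]) with [base]/[acid] = 0.22/0.069:
pH = 9.17 + (+0.504) = 9.67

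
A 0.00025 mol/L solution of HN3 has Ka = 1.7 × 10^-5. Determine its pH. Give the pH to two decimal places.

HN3 ⇌ N3- + H+
Ka = x²/(0.00025 − x) = 1.7 × 10^-5
x is not negligible relative to C₀; solve x² + 1.7e-05·x − 4.25e-09 = 0.
x = (−Ka + √(Ka² + 4·Ka·C₀))/2 = 5.72 × 10^-5 M
pH = −log(5.72 × 10^-5) = 4.24

pH = 4.24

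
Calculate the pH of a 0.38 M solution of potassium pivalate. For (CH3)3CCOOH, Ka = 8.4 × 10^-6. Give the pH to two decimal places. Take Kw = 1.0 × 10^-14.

(CH3)3CCOO- is the conjugate base of the weak acid (CH3)3CCOOH.
Kb = Kw/Ka = 1.0×10^-14 / 8.4 × 10^-6 = 1.19 × 10^-9
Let x = [OH-] at equilibrium. Kb = x²/(0.38 − x).
Neglecting x in the denominator: x = √(1.19 × 10^-9 × 0.38) = 2.13 × 10^-5 M
(x/C₀ = 0.0056% < 5%, so the approximation holds.)
pOH = 4.67, so pH = 14.00 − pOH = 9.33

pH = 9.33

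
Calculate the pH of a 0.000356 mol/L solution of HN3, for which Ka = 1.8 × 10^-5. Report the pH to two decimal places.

pH = 4.15

HN3 ⇌ N3- + H+
From the ICE table, Ka = [H+]²/(0.000356 − [H+]) = 1.8 × 10^-5.
[H+] is not negligible relative to C₀; solve [H+]² + 1.8e-05·[H+] − 6.41e-09 = 0.
[H+] = [−1.8e-05 + √(1.8e-05² + 2.56e-08)]/2 = 7.16 × 10^-5 M
pH = −log(7.16 × 10^-5) = 4.15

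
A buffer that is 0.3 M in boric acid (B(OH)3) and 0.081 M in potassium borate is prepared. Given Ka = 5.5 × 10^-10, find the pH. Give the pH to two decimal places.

pH = 8.69

pKa = −log(5.5 × 10^-10) = 9.260
pH = pKa + log([A⁻]/[HA]) = 9.260 + log(0.081/0.3)
pH = 9.260 + (-0.569) = 8.69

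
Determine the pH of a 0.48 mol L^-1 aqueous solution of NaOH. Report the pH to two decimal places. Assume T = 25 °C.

pH = 13.68

NaOH is a strong base; [OH-] = 0.48 M.
pOH = -log(0.48) = 0.32
pH = 14.00 - 0.32 = 13.68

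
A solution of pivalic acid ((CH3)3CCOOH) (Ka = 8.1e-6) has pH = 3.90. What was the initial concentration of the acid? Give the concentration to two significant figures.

[H+] = 10^(-3.90) = 1.26 × 10^-4 M = x
Ka = x²/(C₀ − x) ⇒ C₀ = x + x²/Ka
C₀ = 1.26 × 10^-4 + (1.26 × 10^-4)²/(8.1 × 10^-6) = 2.09 × 10^-3 M

C₀ = 2.1 × 10^-3 M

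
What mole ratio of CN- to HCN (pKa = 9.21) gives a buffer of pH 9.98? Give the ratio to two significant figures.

pH = pKa + log(r) ⇒ log(r) = 9.98 − 9.21 = +0.77
r = [CN-]/[HCN] = 10^(+0.77) = 5.89

ratio = 5.9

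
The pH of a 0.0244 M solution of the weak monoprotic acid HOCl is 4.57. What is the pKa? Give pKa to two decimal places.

[H+] = 10^(-4.57) = 2.69 × 10^-5 M
At equilibrium [HA] = 0.0244 − 2.69 × 10^-5 = 2.44 × 10^-2 M
Ka = [H+][A-]/[HA] = (2.69 × 10^-5)² / 2.44 × 10^-2 = 2.97 × 10^-8
pKa = -log(2.97 × 10^-8) = 7.53

pKa = 7.53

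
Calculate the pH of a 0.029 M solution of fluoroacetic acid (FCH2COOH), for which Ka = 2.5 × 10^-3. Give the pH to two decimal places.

FCH2COOH ⇌ FCH2COO- + H+
Ka = [H+]²/(0.029 − [H+]) = 2.5 × 10^-3
Here C₀/Ka ≈ 11.6, so the small-[H+] approximation fails. Use the quadratic:
[H+] = [−0.0025 + √(0.0025² + 0.00029)]/2 = 7.36 × 10^-3 M
pH = −log[H+] = −log(7.36 × 10^-3) = 2.13

pH = 2.13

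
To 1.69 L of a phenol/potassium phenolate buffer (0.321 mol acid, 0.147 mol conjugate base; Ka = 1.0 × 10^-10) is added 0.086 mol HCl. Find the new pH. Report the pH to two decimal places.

Added H+ converts C6H5O- to C6H5OH: C6H5OH → 0.407 mol, C6H5O- → 0.061 mol.
pKa = −log(1.0 × 10^-10) = 10.000
pH = pKa + log([A⁻]/[HA]) = 10.000 + log(0.061/0.407) = 10.000 -0.824

pH = 9.18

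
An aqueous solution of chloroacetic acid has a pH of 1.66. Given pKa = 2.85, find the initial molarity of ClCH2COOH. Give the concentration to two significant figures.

[H+] = 10^(-1.66) = 2.19 × 10^-2 M = x
Ka = 10^(−2.85) = 1.41 × 10^-3
Ka = x²/(C₀ − x) ⇒ C₀ = x + x²/Ka
C₀ = 2.19 × 10^-2 + (2.19 × 10^-2)²/(1.41 × 10^-3) = 3.62 × 10^-1 M

C₀ = 3.6 × 10^-1 M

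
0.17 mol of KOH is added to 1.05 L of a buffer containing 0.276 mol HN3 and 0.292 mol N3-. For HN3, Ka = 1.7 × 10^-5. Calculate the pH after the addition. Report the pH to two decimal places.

OH- converts HN3 to N3-: HN3 → 0.106 mol, N3- → 0.462 mol.
pKa = −log(1.7 × 10^-5) = 4.770
pH = pKa + log(n_N3-/n_HN3) = 4.770 + log(0.462/0.106) = 4.770 + (+0.639)

pH = 5.41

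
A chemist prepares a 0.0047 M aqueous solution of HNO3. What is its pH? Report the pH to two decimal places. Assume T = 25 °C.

pH = 2.33

HNO3 is a strong acid and dissociates completely, so [H+] = 0.0047 M.
pH = -log(0.0047) = 2.33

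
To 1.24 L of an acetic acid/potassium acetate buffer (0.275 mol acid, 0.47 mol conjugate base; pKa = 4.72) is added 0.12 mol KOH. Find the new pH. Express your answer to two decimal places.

After neutralization: n(CH3COOH) = 0.155 mol, n(CH3COO-) = 0.59 mol.
pH = pKa + log(n_CH3COO-/n_CH3COOH) = 4.72 + log(0.59/0.155) = 4.72 + (+0.581)

pH = 5.30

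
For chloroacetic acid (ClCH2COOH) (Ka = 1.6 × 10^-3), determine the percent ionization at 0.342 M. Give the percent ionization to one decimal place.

6.6%

ClCH2COOH ⇌ ClCH2COO- + H+; let x = [H+] at equilibrium.
Solve x² + 0.0016x − 0.000547 = 0 → x = 2.26 × 10^-2 M
Fraction ionized = 2.26 × 10^-2 / 0.342 = 0.0661 → 6.6%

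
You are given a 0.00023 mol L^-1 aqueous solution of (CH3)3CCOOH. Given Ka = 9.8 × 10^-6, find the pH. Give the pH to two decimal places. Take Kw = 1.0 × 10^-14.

pH = 4.37

(CH3)3CCOOH ⇌ (CH3)3CCOO- + H+
Ka = [H+]²/(0.00023 − [H+]) = 9.8 × 10^-6
Here C₀/Ka ≈ 23.5, so the small-[H+] approximation fails. Use the quadratic:
[H+] = (−Ka + √(Ka² + 4·Ka·C₀))/2 = 4.28 × 10^-5 M
pH = −log[H+] = −log(4.28 × 10^-5) = 4.37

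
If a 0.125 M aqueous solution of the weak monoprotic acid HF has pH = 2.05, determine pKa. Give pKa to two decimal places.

pKa = 3.16

[H+] = 10^(-2.05) = 8.91 × 10^-3 M
At equilibrium [HA] = 0.125 − 8.91 × 10^-3 = 1.16 × 10^-1 M
Ka = [H+][A-]/[HA] = (8.91 × 10^-3)² / 1.16 × 10^-1 = 6.84 × 10^-4
pKa = -log(6.84 × 10^-4) = 3.16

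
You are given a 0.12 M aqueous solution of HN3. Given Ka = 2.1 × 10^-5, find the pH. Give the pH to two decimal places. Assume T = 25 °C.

pH = 2.80

HN3 ⇌ N3- + H+
From the ICE table, Ka = [H+]²/(0.12 − [H+]) = 2.1 × 10^-5.
Since Ka ≪ C₀, [H+] ≈ √(Ka·C₀) = 1.59 × 10^-3 M.
pH = −log[H+] = −log(1.59 × 10^-3) = 2.80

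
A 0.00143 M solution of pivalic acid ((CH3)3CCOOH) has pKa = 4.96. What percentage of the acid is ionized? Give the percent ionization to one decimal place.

(CH3)3CCOOH ⇌ (CH3)3CCOO- + H+; let x = [H+] at equilibrium.
Ka = 10^(−4.96) = 1.10 × 10^-5
Solve x² + 1.1e-05x − 1.57e-08 = 0 → x = 1.20 × 10^-4 M
% ionization = x/C₀ × 100% = 1.20 × 10^-4/0.00143 × 100% = 8.4%

8.4%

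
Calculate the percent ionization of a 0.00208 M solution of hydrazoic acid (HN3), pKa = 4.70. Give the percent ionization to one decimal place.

HN3 ⇌ N3- + H+; let x = [H+] at equilibrium.
Ka = 10^(−4.70) = 2.00 × 10^-5
Solve x² + 2e-05x − 4.16e-08 = 0 → x = 1.94 × 10^-4 M
% ionization = x/C₀ × 100% = 1.94 × 10^-4/0.00208 × 100% = 9.3%

9.3%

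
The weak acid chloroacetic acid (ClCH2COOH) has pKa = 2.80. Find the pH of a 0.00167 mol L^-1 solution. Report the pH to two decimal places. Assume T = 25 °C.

pH = 2.99

ClCH2COOH ⇌ ClCH2COO- + H+
Ka = 10^(−2.80) = 1.58 × 10^-3
Let x = [H+] at equilibrium. Ka = x²/(0.00167 − x).
Here C₀/Ka ≈ 1.06, so the small-x approximation fails. Use the quadratic:
x = [−0.00158 + √(0.00158² + 1.06e-05)]/2 = 1.02 × 10^-3 M
pH = −log[H+] = −log(1.02 × 10^-3) = 2.99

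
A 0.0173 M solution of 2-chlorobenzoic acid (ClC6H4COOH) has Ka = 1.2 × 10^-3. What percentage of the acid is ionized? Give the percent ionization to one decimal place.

23.1%

ClC6H4COOH ⇌ ClC6H4COO- + H+; let x = [H+] at equilibrium.
Ka = x²/(C₀ − x); solving the quadratic gives x = 4.00 × 10^-3 M.
% ionization = x/C₀ × 100% = 4.00 × 10^-3/0.0173 × 100% = 23.1%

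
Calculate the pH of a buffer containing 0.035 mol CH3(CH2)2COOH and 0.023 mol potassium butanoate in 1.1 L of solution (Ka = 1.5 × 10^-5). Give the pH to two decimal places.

pH = 4.64

pKa = −log(1.5 × 10^-5) = 4.824
Henderson–Hasselbalch: pH = pKa + log([CH3(CH2)2COO-]/[CH3(CH2)2COOH]) = 4.824 + log(0.023/0.035)
pH = 4.824 + (-0.182) = 4.64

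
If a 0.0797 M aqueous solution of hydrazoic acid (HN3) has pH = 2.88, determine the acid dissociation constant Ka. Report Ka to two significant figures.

[H+] = 10^(-2.88) = 1.32 × 10^-3 M
At equilibrium [HA] = 0.0797 − 1.32 × 10^-3 = 7.84 × 10^-2 M
Ka = [H+][A-]/[HA] = (1.32 × 10^-3)² / 7.84 × 10^-2 = 2.2 × 10^-5

Ka = 2.2 × 10^-5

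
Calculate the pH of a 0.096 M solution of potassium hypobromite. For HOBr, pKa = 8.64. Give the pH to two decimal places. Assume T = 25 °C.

pH = 10.81

OBr- is the conjugate base of the weak acid HOBr.
Ka = 10^(−8.64) = 2.29 × 10^-9
Kb = Kw/Ka = 1.0×10^-14 / 2.29 × 10^-9 = 4.37 × 10^-6
From the ICE table, Kb = x²/(0.096 − x) = 4.37 × 10^-6.
Neglecting x in the denominator: x = √(4.37 × 10^-6 × 0.096) = 6.48 × 10^-4 M
pOH = 3.19, so pH = 14.00 − pOH = 10.81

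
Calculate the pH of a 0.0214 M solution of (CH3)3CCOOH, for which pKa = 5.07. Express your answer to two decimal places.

pH = 3.37

(CH3)3CCOOH ⇌ (CH3)3CCOO- + H+
Ka = 10^(−5.07) = 8.51 × 10^-6
From the ICE table, Ka = [H+]²/(0.0214 − [H+]) = 8.51 × 10^-6.
Assume [H+] ≪ 0.0214: [H+] ≈ √(8.51 × 10^-6 × 0.0214) = 4.27 × 10^-4 M
Check: 2% ionized — well under 5%, approximation valid.
pH = −log(4.27 × 10^-4) = 3.37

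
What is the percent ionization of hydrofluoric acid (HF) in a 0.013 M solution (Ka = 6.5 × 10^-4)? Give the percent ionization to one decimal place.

20.0%

HF ⇌ F- + H+; let x = [H+] at equilibrium.
Solve x² + 0.00065x − 8.45e-06 = 0 → x = 2.60 × 10^-3 M
% ionization = x/C₀ × 100% = 2.60 × 10^-3/0.013 × 100% = 20.0%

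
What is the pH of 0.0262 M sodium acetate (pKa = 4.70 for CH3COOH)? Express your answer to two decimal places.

pH = 8.56

CH3COO- is the conjugate base of the weak acid CH3COOH.
Ka = 10^(−4.70) = 2.00 × 10^-5
Kb = Kw/Ka = 1.0×10^-14 / 2.00 × 10^-5 = 5.00 × 10^-10
Let x = [OH-] at equilibrium. Kb = x²/(0.0262 − x).
Neglecting x in the denominator: x = √(5.00 × 10^-10 × 0.0262) = 3.62 × 10^-6 M
Check: 0.014% ionized — well under 5%, approximation valid.
pOH = −log(3.62 × 10^-6) = 5.44; pH = 14.00 − 5.44 = 8.56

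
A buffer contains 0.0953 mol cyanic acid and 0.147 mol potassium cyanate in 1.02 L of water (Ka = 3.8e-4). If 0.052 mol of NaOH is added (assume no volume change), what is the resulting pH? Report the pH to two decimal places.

After neutralization: n(HOCN) = 0.0433 mol, n(OCN-) = 0.199 mol.
pKa = −log(3.8 × 10^-4) = 3.420
pH = pKa + log([A⁻]/[HA]) = 3.420 + log(0.199/0.0433) = 3.420 +0.662

pH = 4.08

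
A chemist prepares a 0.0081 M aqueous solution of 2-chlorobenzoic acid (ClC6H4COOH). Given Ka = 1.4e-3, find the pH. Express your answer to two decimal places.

ClC6H4COOH ⇌ ClC6H4COO- + H+
Ka = x²/(0.0081 − x) = 1.4 × 10^-3
Here C₀/Ka ≈ 5.79, so the small-x approximation fails. Use the quadratic:
x = [−0.0014 + √(0.0014² + 4.54e-05)]/2 = 2.74 × 10^-3 M
pH = −log(2.74 × 10^-3) = 2.56

pH = 2.56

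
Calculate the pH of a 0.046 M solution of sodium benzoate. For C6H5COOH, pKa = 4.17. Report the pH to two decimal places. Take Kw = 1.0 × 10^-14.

pH = 8.42

C6H5COO- is the conjugate base of the weak acid C6H5COOH.
Ka = 10^(−4.17) = 6.76 × 10^-5
Kb = Kw/Ka = 1.0×10^-14 / 6.76 × 10^-5 = 1.48 × 10^-10
From the ICE table, Kb = x²/(0.046 − x) = 1.48 × 10^-10.
Assume x ≪ 0.046: x ≈ √(1.48 × 10^-10 × 0.046) = 2.61 × 10^-6 M
Check: 0.0057% ionized — well under 5%, approximation valid.
pOH = 5.58, so pH = 14.00 − pOH = 8.42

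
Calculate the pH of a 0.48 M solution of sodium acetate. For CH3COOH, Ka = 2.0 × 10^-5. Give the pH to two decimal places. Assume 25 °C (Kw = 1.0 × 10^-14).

pH = 9.19

CH3COO- is the conjugate base of the weak acid CH3COOH.
Kb = Kw/Ka = 1.0×10^-14 / 2.0 × 10^-5 = 5.00 × 10^-10
From the ICE table, Kb = [OH-]²/(0.48 − [OH-]) = 5.00 × 10^-10.
Neglecting [OH-] in the denominator: [OH-] = √(5.00 × 10^-10 × 0.48) = 1.55 × 10^-5 M
pOH = −log(1.55 × 10^-5) = 4.81; pH = 14.00 − 4.81 = 9.19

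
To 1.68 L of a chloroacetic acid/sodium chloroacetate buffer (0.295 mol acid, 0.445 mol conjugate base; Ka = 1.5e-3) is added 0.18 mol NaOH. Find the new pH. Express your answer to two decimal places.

OH- converts ClCH2COOH to ClCH2COO-: ClCH2COOH → 0.115 mol, ClCH2COO- → 0.625 mol.
pKa = −log(1.5 × 10^-3) = 2.824
pH = pKa + log([A⁻]/[HA]) = 2.824 + log(0.625/0.115) = 2.824 +0.735

pH = 3.56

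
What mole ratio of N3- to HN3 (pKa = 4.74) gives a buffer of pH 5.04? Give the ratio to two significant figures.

ratio = 2.0

pH = pKa + log(r) ⇒ log(r) = 5.04 − 4.74 = +0.30
r = [N3-]/[HN3] = 10^(+0.30) = 2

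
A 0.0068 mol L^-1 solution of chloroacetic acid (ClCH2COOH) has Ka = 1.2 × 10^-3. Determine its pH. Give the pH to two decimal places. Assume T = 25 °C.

ClCH2COOH ⇌ ClCH2COO- + H+
Ka = x²/(0.0068 − x) = 1.2 × 10^-3
The 5% rule fails; solving x² + Ka·x − Ka·C₀ = 0 exactly:
x = [−0.0012 + √(0.0012² + 3.26e-05)]/2 = 2.32 × 10^-3 M
pH = −log(2.32 × 10^-3) = 2.63

pH = 2.63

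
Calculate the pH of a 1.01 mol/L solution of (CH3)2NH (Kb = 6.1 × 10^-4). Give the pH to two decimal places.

pH = 12.39

(CH3)2NH + H2O ⇌ (CH3)2NH2+ + OH-
From the ICE table, Kb = [OH-]²/(1.01 − [OH-]) = 6.1 × 10^-4.
Since Kb ≪ C₀, [OH-] ≈ √(Kb·C₀) = 2.48 × 10^-2 M.
([OH-]/C₀ = 2.5% < 5%, so the approximation holds.)
pOH = −log(2.48 × 10^-2) = 1.61; pH = 14.00 − 1.61 = 12.39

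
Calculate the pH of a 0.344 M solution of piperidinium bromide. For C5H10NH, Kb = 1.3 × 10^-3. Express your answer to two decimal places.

pH = 5.79

C5H10NH2+ is the conjugate acid of the weak base C5H10NH.
Ka = Kw/Kb = 1.0×10^-14 / 1.3 × 10^-3 = 7.69 × 10^-12
From the ICE table, Ka = [H+]²/(0.344 − [H+]) = 7.69 × 10^-12.
Assume [H+] ≪ 0.344: [H+] ≈ √(7.69 × 10^-12 × 0.344) = 1.63 × 10^-6 M
([H+]/C₀ = 0.00047% < 5%, so the approximation holds.)
pH = −log[H+] = −log(1.63 × 10^-6) = 5.79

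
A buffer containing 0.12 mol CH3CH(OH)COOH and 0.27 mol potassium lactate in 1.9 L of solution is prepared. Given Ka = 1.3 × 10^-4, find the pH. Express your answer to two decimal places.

pH = 4.24

pKa = −log(1.3 × 10^-4) = 3.886
pH = pKa + log([A⁻]/[HA]) = 3.886 + log(0.27/0.12)
pH = 3.886 + (+0.352) = 4.24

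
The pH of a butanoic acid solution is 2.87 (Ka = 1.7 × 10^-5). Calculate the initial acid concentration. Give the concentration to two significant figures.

C₀ = 1.1 × 10^-1 M

[H+] = 10^(-2.87) = 1.35 × 10^-3 M = x
Ka = x²/(C₀ − x) ⇒ C₀ = x + x²/Ka
C₀ = 1.35 × 10^-3 + (1.35 × 10^-3)²/(1.7 × 10^-5) = 1.09 × 10^-1 M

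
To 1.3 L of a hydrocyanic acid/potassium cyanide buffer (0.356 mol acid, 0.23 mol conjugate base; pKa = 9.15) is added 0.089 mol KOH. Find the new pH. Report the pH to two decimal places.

After neutralization: n(HCN) = 0.267 mol, n(CN-) = 0.319 mol.
pH = pKa + log([A⁻]/[HA]) = 9.15 + log(0.319/0.267) = 9.15 +0.077

pH = 9.23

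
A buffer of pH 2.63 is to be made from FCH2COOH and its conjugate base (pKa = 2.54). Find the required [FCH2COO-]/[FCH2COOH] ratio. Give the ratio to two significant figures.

ratio = 1.2

pH = pKa + log(r) ⇒ log(r) = 2.63 − 2.54 = +0.09
r = [FCH2COO-]/[FCH2COOH] = 10^(+0.09) = 1.23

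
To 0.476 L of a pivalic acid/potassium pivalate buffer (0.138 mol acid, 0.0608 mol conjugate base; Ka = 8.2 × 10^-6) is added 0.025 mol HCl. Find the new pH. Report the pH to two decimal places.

After neutralization: n((CH3)3CCOOH) = 0.163 mol, n((CH3)3CCOO-) = 0.0358 mol.
pKa = −log(8.2 × 10^-6) = 5.086
pH = pKa + log(n_(CH3)3CCOO-/n_(CH3)3CCOOH) = 5.086 + log(0.0358/0.163) = 5.086 + (-0.658)

pH = 4.43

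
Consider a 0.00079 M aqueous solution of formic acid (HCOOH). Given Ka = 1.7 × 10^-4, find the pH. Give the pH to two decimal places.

HCOOH ⇌ HCOO- + H+
From the ICE table, Ka = x²/(0.00079 − x) = 1.7 × 10^-4.
The 5% rule fails; solving x² + Ka·x − Ka·C₀ = 0 exactly:
x = [−0.00017 + √(0.00017² + 5.37e-07)]/2 = 2.91 × 10^-4 M
pH = −log(2.91 × 10^-4) = 3.54

pH = 3.54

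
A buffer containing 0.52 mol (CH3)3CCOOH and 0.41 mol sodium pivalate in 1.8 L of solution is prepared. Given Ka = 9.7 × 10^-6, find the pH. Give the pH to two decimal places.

pKa = −log(9.7 × 10^-6) = 5.013
pH = pKa + log([A⁻]/[HA]) = 5.013 + log(0.41/0.52)
pH = 5.013 + (-0.103) = 4.91

pH = 4.91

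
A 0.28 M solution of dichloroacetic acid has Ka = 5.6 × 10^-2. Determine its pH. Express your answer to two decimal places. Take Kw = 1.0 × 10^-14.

Cl2CHCOOH ⇌ Cl2CHCOO- + H+
Let x = [H+] at equilibrium. Ka = x²/(0.28 − x).
x is not negligible relative to C₀; solve x² + 0.056·x − 0.0157 = 0.
x = (−Ka + √(Ka² + 4·Ka·C₀))/2 = 1.00 × 10^-1 M
pH = −log[H+] = −log(1.00 × 10^-1) = 1.00

pH = 1.00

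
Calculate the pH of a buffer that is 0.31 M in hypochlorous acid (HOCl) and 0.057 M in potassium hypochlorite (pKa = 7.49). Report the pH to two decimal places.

Henderson–Hasselbalch: pH = pKa + log([OCl-]/[HOCl]) = 7.49 + log(0.057/0.31)
pH = 7.49 + (-0.735) = 6.75

pH = 6.75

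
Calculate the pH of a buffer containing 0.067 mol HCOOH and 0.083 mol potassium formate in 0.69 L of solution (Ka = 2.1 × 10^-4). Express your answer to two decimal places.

pKa = −log(2.1 × 10^-4) = 3.678
Using pH = pKa + log([base]/[acid]) with [base]/[acid] = 0.083/0.067:
pH = 3.678 + (+0.093) = 3.77

pH = 3.77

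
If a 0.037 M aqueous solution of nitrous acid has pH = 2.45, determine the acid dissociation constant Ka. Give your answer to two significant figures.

Ka = 3.8 × 10^-4

[H+] = 10^(-2.45) = 3.55 × 10^-3 M
At equilibrium [HA] = 0.037 − 3.55 × 10^-3 = 3.35 × 10^-2 M
Ka = [H+][A-]/[HA] = (3.55 × 10^-3)² / 3.35 × 10^-2 = 3.8 × 10^-4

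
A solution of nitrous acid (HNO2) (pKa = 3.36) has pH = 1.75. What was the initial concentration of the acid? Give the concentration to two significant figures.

[H+] = 10^(-1.75) = 1.78 × 10^-2 M = x
Ka = 10^(−3.36) = 4.37 × 10^-4
Ka = x²/(C₀ − x) ⇒ C₀ = x + x²/Ka
C₀ = 1.78 × 10^-2 + (1.78 × 10^-2)²/(4.37 × 10^-4) = 7.43 × 10^-1 M

C₀ = 7.4 × 10^-1 M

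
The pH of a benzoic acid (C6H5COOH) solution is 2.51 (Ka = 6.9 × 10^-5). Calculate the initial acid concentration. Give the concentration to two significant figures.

C₀ = 1.4 × 10^-1 M

[H+] = 10^(-2.51) = 3.09 × 10^-3 M = x
Ka = x²/(C₀ − x) ⇒ C₀ = x + x²/Ka
C₀ = 3.09 × 10^-3 + (3.09 × 10^-3)²/(6.9 × 10^-5) = 1.41 × 10^-1 M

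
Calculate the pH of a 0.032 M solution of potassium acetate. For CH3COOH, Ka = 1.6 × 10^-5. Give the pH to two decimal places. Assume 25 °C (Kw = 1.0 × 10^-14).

pH = 8.65

CH3COO- is the conjugate base of the weak acid CH3COOH.
Kb = Kw/Ka = 1.0×10^-14 / 1.6 × 10^-5 = 6.25 × 10^-10
From the ICE table, Kb = [OH-]²/(0.032 − [OH-]) = 6.25 × 10^-10.
Neglecting [OH-] in the denominator: [OH-] = √(6.25 × 10^-10 × 0.032) = 4.47 × 10^-6 M
([OH-]/C₀ = 0.014% < 5%, so the approximation holds.)
pOH = −log(4.47 × 10^-6) = 5.35; pH = 14.00 − 5.35 = 8.65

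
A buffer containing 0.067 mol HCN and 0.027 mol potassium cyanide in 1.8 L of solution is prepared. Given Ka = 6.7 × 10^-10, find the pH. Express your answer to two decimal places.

pKa = −log(6.7 × 10^-10) = 9.174
Using pH = pKa + log([base]/[acid]) with [base]/[acid] = 0.027/0.067:
pH = 9.174 + (-0.395) = 8.78

pH = 8.78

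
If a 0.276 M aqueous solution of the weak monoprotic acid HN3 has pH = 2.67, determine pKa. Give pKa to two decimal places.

pKa = 4.78

[H+] = 10^(-2.67) = 2.14 × 10^-3 M
At equilibrium [HA] = 0.276 − 2.14 × 10^-3 = 2.74 × 10^-1 M
Ka = [H+][A-]/[HA] = (2.14 × 10^-3)² / 2.74 × 10^-1 = 1.67 × 10^-5
pKa = -log(1.67 × 10^-5) = 4.78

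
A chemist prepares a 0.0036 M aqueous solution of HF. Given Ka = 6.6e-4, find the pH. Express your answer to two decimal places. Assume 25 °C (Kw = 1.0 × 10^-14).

HF ⇌ F- + H+
From the ICE table, Ka = [H+]²/(0.0036 − [H+]) = 6.6 × 10^-4.
Here C₀/Ka ≈ 5.45, so the small-[H+] approximation fails. Use the quadratic:
[H+] = [−0.00066 + √(0.00066² + 9.5e-06)]/2 = 1.25 × 10^-3 M
pH = −log[H+] = −log(1.25 × 10^-3) = 2.90

pH = 2.90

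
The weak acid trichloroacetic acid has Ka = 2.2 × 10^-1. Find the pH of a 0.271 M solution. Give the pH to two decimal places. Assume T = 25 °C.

pH = 0.80

Cl3CCOOH ⇌ Cl3CCOO- + H+
From the ICE table, Ka = [H+]²/(0.271 − [H+]) = 2.2 × 10^-1.
Here C₀/Ka ≈ 1.23, so the small-[H+] approximation fails. Use the quadratic:
[H+] = (−Ka + √(Ka² + 4·Ka·C₀))/2 = 1.58 × 10^-1 M
pH = −log[H+] = −log(1.58 × 10^-1) = 0.80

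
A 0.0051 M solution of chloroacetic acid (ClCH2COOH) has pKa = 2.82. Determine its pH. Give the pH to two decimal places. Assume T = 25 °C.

pH = 2.67

ClCH2COOH ⇌ ClCH2COO- + H+
Ka = 10^(−2.82) = 1.51 × 10^-3
From the ICE table, Ka = x²/(0.0051 − x) = 1.51 × 10^-3.
The 5% rule fails; solving x² + Ka·x − Ka·C₀ = 0 exactly:
x = (−Ka + √(Ka² + 4·Ka·C₀))/2 = 2.12 × 10^-3 M
pH = −log(2.12 × 10^-3) = 2.67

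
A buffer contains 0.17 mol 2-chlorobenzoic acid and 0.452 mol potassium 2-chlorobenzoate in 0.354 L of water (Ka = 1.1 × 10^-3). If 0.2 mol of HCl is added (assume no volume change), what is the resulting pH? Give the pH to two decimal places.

After neutralization: n(ClC6H4COOH) = 0.37 mol, n(ClC6H4COO-) = 0.252 mol.
pKa = −log(1.1 × 10^-3) = 2.959
Henderson–Hasselbalch with mole ratio 0.252/0.37: pH = 2.959 + (-0.167)

pH = 2.79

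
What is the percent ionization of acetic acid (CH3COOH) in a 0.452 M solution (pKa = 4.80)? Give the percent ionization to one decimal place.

0.6%

CH3COOH ⇌ CH3COO- + H+; let x = [H+] at equilibrium.
Ka = 10^(−4.80) = 1.58 × 10^-5
x ≈ √(Ka·C₀) = √(1.58 × 10^-5 × 0.452) = 2.67 × 10^-3 M
Fraction ionized = 2.67 × 10^-3 / 0.452 = 0.0059 → 0.6%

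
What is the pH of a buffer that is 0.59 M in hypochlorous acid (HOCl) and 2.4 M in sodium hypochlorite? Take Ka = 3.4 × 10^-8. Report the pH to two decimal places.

pH = 8.08

pKa = −log(3.4 × 10^-8) = 7.469
Henderson–Hasselbalch: pH = pKa + log([OCl-]/[HOCl]) = 7.469 + log(2.4/0.59)
pH = 7.469 + (+0.609) = 8.08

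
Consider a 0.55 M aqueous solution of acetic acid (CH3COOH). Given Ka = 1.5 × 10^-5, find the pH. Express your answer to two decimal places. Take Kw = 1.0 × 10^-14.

CH3COOH ⇌ CH3COO- + H+
Ka = [H+]²/(0.55 − [H+]) = 1.5 × 10^-5
Neglecting [H+] in the denominator: [H+] = √(1.5 × 10^-5 × 0.55) = 2.87 × 10^-3 M
pH = −log(2.87 × 10^-3) = 2.54

pH = 2.54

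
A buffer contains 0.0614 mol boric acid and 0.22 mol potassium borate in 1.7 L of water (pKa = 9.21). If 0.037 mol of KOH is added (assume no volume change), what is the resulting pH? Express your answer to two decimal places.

OH- converts B(OH)3 to B(OH)4-: B(OH)3 → 0.0244 mol, B(OH)4- → 0.257 mol.
pH = pKa + log(n_B(OH)4-/n_B(OH)3) = 9.21 + log(0.257/0.0244) = 9.21 + (+1.023)

pH = 10.23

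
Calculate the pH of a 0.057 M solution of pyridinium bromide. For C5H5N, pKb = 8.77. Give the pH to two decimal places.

pH = 3.24

C5H5NH+ is the conjugate acid of the weak base C5H5N.
Kb = 10^(−8.77) = 1.70 × 10^-9
Ka = Kw/Kb = 1.0×10^-14 / 1.70 × 10^-9 = 5.88 × 10^-6
Ka = [H+]²/(0.057 − [H+]) = 5.88 × 10^-6
Assume [H+] ≪ 0.057: [H+] ≈ √(5.88 × 10^-6 × 0.057) = 5.79 × 10^-4 M
pH = −log[H+] = −log(5.79 × 10^-4) = 3.24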